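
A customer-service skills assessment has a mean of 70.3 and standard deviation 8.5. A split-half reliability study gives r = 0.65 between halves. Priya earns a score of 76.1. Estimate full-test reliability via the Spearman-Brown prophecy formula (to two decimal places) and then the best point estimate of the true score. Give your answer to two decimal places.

74.88

Spearman-Brown: ρ = 2r/(1 + r) = 2(0.65)/(1 + 0.65) = 1.300/1.65 = 0.7879 → 0.79
Regress the observed score toward the mean by the unreliability: T̂ = 0.79·76.1 + 0.21·70.3 = 60.119 + 14.763 = 74.882.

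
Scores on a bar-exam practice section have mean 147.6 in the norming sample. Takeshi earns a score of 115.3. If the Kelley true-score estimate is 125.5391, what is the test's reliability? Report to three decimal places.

0.683

T̂ = ρX + (1 − ρ)μ  ⇒  T̂ − μ = ρ(X − μ)
ρ = (T̂ − μ)/(X − μ) = (125.5391 − 147.6) / (115.3 − 147.6) = -22.0609 / -32.3 = 0.68300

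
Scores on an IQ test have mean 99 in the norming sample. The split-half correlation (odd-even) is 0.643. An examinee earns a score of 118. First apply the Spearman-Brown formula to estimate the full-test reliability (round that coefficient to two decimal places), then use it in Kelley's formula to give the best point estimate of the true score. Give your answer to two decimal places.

Spearman-Brown: ρ = 2r/(1 + r) = 2(0.643)/(1 + 0.643) = 1.2860/1.643 = 0.7827 → 0.78
T̂ = ρX + (1 − ρ)μ
  = 0.78 × 118 + 0.22 × 99
  = 92.04 + 21.78
  = 113.820
  ≈ 113.82

113.82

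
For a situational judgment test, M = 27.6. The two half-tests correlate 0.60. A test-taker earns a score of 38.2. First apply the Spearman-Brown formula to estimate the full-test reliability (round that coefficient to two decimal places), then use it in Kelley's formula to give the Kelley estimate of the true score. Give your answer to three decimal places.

35.550

Spearman-Brown: ρ = 2r/(1 + r) = 2(0.60)/(1 + 0.60) = 1.200/1.60 = 0.7500 → 0.75
T̂ = 0.75(38.2) + 0.25(27.6) = 28.650 + 6.900 = 35.5500 → 35.550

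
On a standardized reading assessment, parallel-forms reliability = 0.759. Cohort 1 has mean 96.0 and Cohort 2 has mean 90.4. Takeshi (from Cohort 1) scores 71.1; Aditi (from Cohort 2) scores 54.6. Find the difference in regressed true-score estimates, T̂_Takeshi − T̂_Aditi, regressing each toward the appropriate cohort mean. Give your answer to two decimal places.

13.87

T̂_Takeshi = 0.759(71.1) + 0.241(96.0) = 77.1009
T̂_Aditi = 0.759(54.6) + 0.241(90.4) = 63.2278
Difference = 77.1009 − 63.2278 = 13.8731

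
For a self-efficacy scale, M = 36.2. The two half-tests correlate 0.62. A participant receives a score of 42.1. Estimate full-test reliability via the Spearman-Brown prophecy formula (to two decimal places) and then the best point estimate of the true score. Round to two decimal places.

40.74

Spearman-Brown: ρ = 2r/(1 + r) = 2(0.62)/(1 + 0.62) = 1.240/1.62 = 0.7654 → 0.77
Regress the observed score toward the mean by the unreliability: T̂ = 0.77·42.1 + 0.23·36.2 = 32.417 + 8.326 = 40.743.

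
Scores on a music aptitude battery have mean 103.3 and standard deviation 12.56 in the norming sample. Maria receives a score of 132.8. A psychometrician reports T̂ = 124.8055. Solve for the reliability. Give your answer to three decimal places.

0.729

T̂ = ρX + (1 − ρ)μ  ⇒  T̂ − μ = ρ(X − μ)
ρ = (T̂ − μ)/(X − μ) = (124.8055 − 103.3) / (132.8 − 103.3) = 21.5055 / 29.5 = 0.72900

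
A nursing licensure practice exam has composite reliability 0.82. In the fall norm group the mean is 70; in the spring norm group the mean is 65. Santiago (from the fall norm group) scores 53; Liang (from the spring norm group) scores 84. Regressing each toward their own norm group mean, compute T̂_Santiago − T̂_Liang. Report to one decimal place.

T̂_Santiago = 0.82(53) + 0.18(70) = 56.060
T̂_Liang = 0.82(84) + 0.18(65) = 80.580
Difference = 56.060 − 80.580 = -24.520

-24.5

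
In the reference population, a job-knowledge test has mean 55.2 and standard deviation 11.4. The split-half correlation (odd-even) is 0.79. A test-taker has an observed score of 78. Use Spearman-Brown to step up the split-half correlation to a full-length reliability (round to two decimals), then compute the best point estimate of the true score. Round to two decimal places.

Spearman-Brown: ρ = 2r/(1 + r) = 2(0.79)/(1 + 0.79) = 1.580/1.79 = 0.8827 → 0.88
T̂ = ρX + (1 − ρ)μ
  = 0.88 × 78 + 0.12 × 55.2
  = 68.64 + 6.624
  = 75.264
  ≈ 75.26

75.26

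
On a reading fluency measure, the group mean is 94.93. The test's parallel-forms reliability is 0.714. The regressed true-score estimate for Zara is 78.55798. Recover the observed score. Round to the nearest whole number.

72

T̂ = ρX + (1 − ρ)μ  ⇒  X = (T̂ − (1 − ρ)μ) / ρ
X = (78.55798 − 0.286 × 94.93) / 0.714 = (78.55798 − 27.14998) / 0.714 = 51.40800 / 0.714 = 72.00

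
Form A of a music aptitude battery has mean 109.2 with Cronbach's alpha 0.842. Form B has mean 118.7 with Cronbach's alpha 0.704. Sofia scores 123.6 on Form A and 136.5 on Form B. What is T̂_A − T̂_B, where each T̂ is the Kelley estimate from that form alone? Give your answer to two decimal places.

T̂_A = 0.842(123.6) + 0.158(109.2) = 121.3248
T̂_B = 0.704(136.5) + 0.296(118.7) = 131.2312
T̂_A − T̂_B = -9.9064

-9.91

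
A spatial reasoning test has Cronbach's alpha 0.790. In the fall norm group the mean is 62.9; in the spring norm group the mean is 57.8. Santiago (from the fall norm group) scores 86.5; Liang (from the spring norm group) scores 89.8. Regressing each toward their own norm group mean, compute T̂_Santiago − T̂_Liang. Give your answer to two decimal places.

-1.54

T̂_Santiago = 0.790(86.5) + 0.210(62.9) = 81.5440
T̂_Liang = 0.790(89.8) + 0.210(57.8) = 83.0800
Difference = 81.5440 − 83.0800 = -1.5360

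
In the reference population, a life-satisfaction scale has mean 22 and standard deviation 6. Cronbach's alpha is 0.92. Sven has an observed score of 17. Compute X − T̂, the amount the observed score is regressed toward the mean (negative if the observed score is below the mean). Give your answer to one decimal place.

-0.4

T̂ = ρX + (1 − ρ)μ
  = 0.92 × 17 + 0.08 × 22
  = 15.64 + 1.76
  = 17.400
  ≈ 17.40
X − T̂ = 17 − 17.40 = -0.40 → -0.4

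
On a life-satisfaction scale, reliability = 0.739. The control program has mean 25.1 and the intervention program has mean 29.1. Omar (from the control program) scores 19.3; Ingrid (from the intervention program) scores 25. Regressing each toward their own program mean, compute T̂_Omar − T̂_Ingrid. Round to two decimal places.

-5.26

T̂_Omar = 0.739(19.3) + 0.261(25.1) = 20.8138
T̂_Ingrid = 0.739(25) + 0.261(29.1) = 26.0701
Difference = 20.8138 − 26.0701 = -5.2563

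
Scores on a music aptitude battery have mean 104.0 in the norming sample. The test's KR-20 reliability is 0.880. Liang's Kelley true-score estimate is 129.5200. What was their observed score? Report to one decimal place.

133.0

T̂ = ρX + (1 − ρ)μ  ⇒  X = (T̂ − (1 − ρ)μ) / ρ
X = (129.5200 − 0.120 × 104.0) / 0.880 = (129.5200 − 12.4800) / 0.880 = 117.0400 / 0.880 = 133.000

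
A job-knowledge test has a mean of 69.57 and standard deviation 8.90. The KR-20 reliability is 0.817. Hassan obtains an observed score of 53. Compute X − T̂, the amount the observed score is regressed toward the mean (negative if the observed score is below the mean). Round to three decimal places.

-3.032

Weight the observed score by reliability and the mean by (1 − reliability): T̂ = 0.817·53 + 0.183·69.57 = 43.301 + 12.73131 = 56.03231.
X − T̂ = 53 − 56.0323 = -3.0323 → -3.032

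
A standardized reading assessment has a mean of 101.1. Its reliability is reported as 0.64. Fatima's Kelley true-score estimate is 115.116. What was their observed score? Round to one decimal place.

123.0

T̂ = ρX + (1 − ρ)μ  ⇒  X = (T̂ − (1 − ρ)μ) / ρ
X = (115.116 − 0.36 × 101.1) / 0.64 = (115.116 − 36.396) / 0.64 = 78.720 / 0.64 = 123.000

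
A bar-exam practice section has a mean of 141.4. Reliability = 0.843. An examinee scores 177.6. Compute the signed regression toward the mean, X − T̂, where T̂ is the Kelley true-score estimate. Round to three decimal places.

T̂ = ρX + (1 − ρ)μ
  = 0.843 × 177.6 + 0.157 × 141.4
  = 149.7168 + 22.1998
  = 171.91660
  ≈ 171.9166
X − T̂ = 177.6 − 171.9166 = 5.6834 → 5.683

5.683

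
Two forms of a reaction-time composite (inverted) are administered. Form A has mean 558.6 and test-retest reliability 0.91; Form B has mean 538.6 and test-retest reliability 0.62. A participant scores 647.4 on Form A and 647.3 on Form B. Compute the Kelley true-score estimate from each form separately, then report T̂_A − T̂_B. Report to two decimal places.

33.41

T̂_A = 0.91(647.4) + 0.09(558.6) = 639.4080
T̂_B = 0.62(647.3) + 0.38(538.6) = 605.9940
T̂_A − T̂_B = 33.4140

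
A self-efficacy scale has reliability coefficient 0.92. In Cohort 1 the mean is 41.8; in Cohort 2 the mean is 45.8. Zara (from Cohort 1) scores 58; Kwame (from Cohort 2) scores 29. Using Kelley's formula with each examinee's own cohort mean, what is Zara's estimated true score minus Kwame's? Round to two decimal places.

26.36

T̂_Zara = 0.92(58) + 0.08(41.8) = 56.7040
T̂_Kwame = 0.92(29) + 0.08(45.8) = 30.3440
Difference = 56.7040 − 30.3440 = 26.3600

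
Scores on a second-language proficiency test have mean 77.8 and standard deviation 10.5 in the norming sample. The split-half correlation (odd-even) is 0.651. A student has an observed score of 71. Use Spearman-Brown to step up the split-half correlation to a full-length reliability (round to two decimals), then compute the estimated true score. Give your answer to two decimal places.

72.43

Spearman-Brown: ρ = 2r/(1 + r) = 2(0.651)/(1 + 0.651) = 1.3020/1.651 = 0.7886 → 0.79
Kelley's formula gives T̂ = 0.79·71 + 0.21·77.8 = 56.09 + 16.338 = 72.428.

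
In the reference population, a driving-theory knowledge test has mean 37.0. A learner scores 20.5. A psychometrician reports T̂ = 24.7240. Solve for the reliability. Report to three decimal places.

T̂ = ρX + (1 − ρ)μ  ⇒  T̂ − μ = ρ(X − μ)
ρ = (T̂ − μ)/(X − μ) = (24.7240 − 37.0) / (20.5 − 37.0) = -12.2760 / -16.5 = 0.74400

0.744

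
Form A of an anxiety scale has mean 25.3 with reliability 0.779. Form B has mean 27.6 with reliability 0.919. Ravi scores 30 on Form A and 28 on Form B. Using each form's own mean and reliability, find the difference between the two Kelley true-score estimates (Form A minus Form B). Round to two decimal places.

0.99

T̂_A = 0.779(30) + 0.221(25.3) = 28.9613
T̂_B = 0.919(28) + 0.081(27.6) = 27.9676
T̂_A − T̂_B = 0.9937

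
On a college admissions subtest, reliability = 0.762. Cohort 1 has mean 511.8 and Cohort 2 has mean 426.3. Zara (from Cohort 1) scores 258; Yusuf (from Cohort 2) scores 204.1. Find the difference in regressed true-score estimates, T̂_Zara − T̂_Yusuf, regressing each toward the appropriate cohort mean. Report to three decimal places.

61.421

T̂_Zara = 0.762(258) + 0.238(511.8) = 318.40440
T̂_Yusuf = 0.762(204.1) + 0.238(426.3) = 256.98360
Difference = 318.40440 − 256.98360 = 61.42080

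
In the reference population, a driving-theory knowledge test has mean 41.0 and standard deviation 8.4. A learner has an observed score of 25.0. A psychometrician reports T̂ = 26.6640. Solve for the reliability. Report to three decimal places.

0.896

T̂ = ρX + (1 − ρ)μ  ⇒  T̂ − μ = ρ(X − μ)
ρ = (T̂ − μ)/(X − μ) = (26.6640 − 41.0) / (25.0 − 41.0) = -14.3360 / -16.0 = 0.89600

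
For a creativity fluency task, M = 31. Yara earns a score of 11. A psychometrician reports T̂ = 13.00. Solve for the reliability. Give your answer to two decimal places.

T̂ = ρX + (1 − ρ)μ  ⇒  T̂ − μ = ρ(X − μ)
ρ = (T̂ − μ)/(X − μ) = (13.00 − 31) / (11 − 31) = -18.00 / -20.0 = 0.9000

0.90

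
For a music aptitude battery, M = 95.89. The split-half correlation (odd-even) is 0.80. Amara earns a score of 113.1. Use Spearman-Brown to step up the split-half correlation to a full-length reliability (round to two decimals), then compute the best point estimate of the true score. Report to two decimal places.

111.21

Spearman-Brown: ρ = 2r/(1 + r) = 2(0.80)/(1 + 0.80) = 1.600/1.80 = 0.8889 → 0.89
T̂ = 0.89(113.1) + 0.11(95.89) = 100.659 + 10.5479 = 111.207 → 111.21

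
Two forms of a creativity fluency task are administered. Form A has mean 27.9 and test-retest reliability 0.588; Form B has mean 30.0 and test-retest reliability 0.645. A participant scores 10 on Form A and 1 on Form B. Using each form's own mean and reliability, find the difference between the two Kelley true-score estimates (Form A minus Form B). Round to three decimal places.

6.080

T̂_A = 0.588(10) + 0.412(27.9) = 17.37480
T̂_B = 0.645(1) + 0.355(30.0) = 11.29500
T̂_A − T̂_B = 6.07980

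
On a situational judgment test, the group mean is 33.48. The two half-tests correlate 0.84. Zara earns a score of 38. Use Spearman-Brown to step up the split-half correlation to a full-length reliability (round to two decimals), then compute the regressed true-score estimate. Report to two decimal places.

37.59

Spearman-Brown: ρ = 2r/(1 + r) = 2(0.84)/(1 + 0.84) = 1.680/1.84 = 0.9130 → 0.91
T̂ = ρX + (1 − ρ)μ
  = 0.91 × 38 + 0.09 × 33.48
  = 34.58 + 3.0132
  = 37.593
  ≈ 37.59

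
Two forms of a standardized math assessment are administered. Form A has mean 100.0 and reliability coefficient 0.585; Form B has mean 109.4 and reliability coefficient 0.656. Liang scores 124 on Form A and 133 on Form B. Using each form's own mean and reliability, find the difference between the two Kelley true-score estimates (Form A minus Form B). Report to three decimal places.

-10.842

T̂_A = 0.585(124) + 0.415(100.0) = 114.04000
T̂_B = 0.656(133) + 0.344(109.4) = 124.88160
T̂_A − T̂_B = -10.84160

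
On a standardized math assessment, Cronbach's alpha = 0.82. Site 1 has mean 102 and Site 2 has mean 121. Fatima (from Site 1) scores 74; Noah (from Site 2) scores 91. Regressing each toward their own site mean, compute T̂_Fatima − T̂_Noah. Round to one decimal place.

-17.4

T̂_Fatima = 0.82(74) + 0.18(102) = 79.040
T̂_Noah = 0.82(91) + 0.18(121) = 96.400
Difference = 79.040 − 96.400 = -17.360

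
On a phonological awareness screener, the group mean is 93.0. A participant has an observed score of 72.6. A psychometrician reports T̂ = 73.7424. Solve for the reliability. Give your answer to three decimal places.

0.944

T̂ = ρX + (1 − ρ)μ  ⇒  T̂ − μ = ρ(X − μ)
ρ = (T̂ − μ)/(X − μ) = (73.7424 − 93.0) / (72.6 − 93.0) = -19.2576 / -20.4 = 0.94400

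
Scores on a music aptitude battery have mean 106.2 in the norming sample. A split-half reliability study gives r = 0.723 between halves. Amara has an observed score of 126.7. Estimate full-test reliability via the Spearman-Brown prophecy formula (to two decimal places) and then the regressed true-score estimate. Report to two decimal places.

Spearman-Brown: ρ = 2r/(1 + r) = 2(0.723)/(1 + 0.723) = 1.4460/1.723 = 0.8392 → 0.84
T̂ = ρX + (1 − ρ)μ
  = 0.84 × 126.7 + 0.16 × 106.2
  = 106.428 + 16.992
  = 123.420
  ≈ 123.42

123.42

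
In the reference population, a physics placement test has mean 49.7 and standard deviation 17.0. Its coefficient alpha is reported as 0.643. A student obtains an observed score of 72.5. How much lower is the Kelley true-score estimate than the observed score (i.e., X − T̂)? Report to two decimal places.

T̂ = ρX + (1 − ρ)μ
  = 0.643 × 72.5 + 0.357 × 49.7
  = 46.6175 + 17.7429
  = 64.3604
  ≈ 64.360
X − T̂ = 72.5 − 64.360 = 8.140 → 8.14

8.14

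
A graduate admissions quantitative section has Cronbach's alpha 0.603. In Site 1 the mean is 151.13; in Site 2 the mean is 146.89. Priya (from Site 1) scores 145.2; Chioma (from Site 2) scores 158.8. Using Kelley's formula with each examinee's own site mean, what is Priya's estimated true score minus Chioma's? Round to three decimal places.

-6.518

T̂_Priya = 0.603(145.2) + 0.397(151.13) = 147.55421
T̂_Chioma = 0.603(158.8) + 0.397(146.89) = 154.07173
Difference = 147.55421 − 154.07173 = -6.51752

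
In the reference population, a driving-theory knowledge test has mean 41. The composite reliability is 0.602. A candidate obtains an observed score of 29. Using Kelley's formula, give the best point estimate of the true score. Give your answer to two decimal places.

T̂ = ρX + (1 − ρ)μ
  = 0.602 × 29 + 0.398 × 41
  = 17.458 + 16.318
  = 33.776
  ≈ 33.78

33.78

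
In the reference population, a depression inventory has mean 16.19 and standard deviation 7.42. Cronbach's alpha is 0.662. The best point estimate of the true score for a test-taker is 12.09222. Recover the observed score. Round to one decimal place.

10.0

T̂ = ρX + (1 − ρ)μ  ⇒  X = (T̂ − (1 − ρ)μ) / ρ
X = (12.09222 − 0.338 × 16.19) / 0.662 = (12.09222 − 5.47222) / 0.662 = 6.62000 / 0.662 = 10.000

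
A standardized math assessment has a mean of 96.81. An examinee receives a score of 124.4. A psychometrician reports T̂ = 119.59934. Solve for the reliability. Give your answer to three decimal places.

0.826

T̂ = ρX + (1 − ρ)μ  ⇒  T̂ − μ = ρ(X − μ)
ρ = (T̂ − μ)/(X − μ) = (119.59934 − 96.81) / (124.4 − 96.81) = 22.78934 / 27.59 = 0.82600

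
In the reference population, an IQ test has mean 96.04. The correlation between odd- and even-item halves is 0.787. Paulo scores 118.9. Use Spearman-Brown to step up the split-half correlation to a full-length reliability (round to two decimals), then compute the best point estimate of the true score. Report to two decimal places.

116.16

Spearman-Brown: ρ = 2r/(1 + r) = 2(0.787)/(1 + 0.787) = 1.5740/1.787 = 0.8808 → 0.88
Regress the observed score toward the mean by the unreliability: T̂ = 0.88·118.9 + 0.12·96.04 = 104.632 + 11.5248 = 116.157.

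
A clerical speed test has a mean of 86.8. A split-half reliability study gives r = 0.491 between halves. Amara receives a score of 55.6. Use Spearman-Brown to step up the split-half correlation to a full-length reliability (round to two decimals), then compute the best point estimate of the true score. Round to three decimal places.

Spearman-Brown: ρ = 2r/(1 + r) = 2(0.491)/(1 + 0.491) = 0.9820/1.491 = 0.6586 → 0.66
Regress the observed score toward the mean by the unreliability: T̂ = 0.66·55.6 + 0.34·86.8 = 36.696 + 29.512 = 66.2080.

66.208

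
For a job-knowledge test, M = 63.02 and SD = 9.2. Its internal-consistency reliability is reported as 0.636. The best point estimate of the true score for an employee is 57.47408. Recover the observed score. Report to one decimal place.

T̂ = ρX + (1 − ρ)μ  ⇒  X = (T̂ − (1 − ρ)μ) / ρ
X = (57.47408 − 0.364 × 63.02) / 0.636 = (57.47408 − 22.93928) / 0.636 = 34.53480 / 0.636 = 54.300

54.3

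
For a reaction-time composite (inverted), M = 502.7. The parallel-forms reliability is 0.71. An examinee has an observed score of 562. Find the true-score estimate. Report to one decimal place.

544.8

T̂ = ρX + (1 − ρ)μ
  = 0.71 × 562 + 0.29 × 502.7
  = 399.02 + 145.783
  = 544.80
  ≈ 544.8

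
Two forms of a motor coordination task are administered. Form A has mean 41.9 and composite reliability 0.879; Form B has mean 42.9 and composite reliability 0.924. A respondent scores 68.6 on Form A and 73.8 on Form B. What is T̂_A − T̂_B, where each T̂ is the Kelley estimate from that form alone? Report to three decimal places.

T̂_A = 0.879(68.6) + 0.121(41.9) = 65.36930
T̂_B = 0.924(73.8) + 0.076(42.9) = 71.45160
T̂_A − T̂_B = -6.08230

-6.082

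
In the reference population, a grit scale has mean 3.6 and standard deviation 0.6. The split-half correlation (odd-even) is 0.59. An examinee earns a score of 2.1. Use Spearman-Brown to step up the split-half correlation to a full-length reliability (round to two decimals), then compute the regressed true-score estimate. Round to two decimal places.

2.49

Spearman-Brown: ρ = 2r/(1 + r) = 2(0.59)/(1 + 0.59) = 1.180/1.59 = 0.7421 → 0.74
T̂ = ρX + (1 − ρ)μ
  = 0.74 × 2.1 + 0.26 × 3.6
  = 1.554 + 0.936
  = 2.490
  ≈ 2.49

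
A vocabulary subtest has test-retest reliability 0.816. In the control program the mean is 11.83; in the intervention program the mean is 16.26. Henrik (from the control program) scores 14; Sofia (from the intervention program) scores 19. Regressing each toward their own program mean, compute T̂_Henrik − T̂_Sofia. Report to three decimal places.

-4.895

T̂_Henrik = 0.816(14) + 0.184(11.83) = 13.60072
T̂_Sofia = 0.816(19) + 0.184(16.26) = 18.49584
Difference = 13.60072 − 18.49584 = -4.89512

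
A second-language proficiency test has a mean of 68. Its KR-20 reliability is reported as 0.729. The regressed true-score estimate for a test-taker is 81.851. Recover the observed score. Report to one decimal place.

T̂ = ρX + (1 − ρ)μ  ⇒  X = (T̂ − (1 − ρ)μ) / ρ
X = (81.851 − 0.271 × 68) / 0.729 = (81.851 − 18.428) / 0.729 = 63.423 / 0.729 = 87.000

87.0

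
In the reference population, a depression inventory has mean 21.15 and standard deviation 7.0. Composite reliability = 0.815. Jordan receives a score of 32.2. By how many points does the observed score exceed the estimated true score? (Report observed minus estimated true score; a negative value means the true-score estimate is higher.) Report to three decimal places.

2.044

Weight the observed score by reliability and the mean by (1 − reliability): T̂ = 0.815·32.2 + 0.185·21.15 = 26.2430 + 3.91275 = 30.15575.
X − T̂ = 32.2 − 30.1558 = 2.0442 → 2.044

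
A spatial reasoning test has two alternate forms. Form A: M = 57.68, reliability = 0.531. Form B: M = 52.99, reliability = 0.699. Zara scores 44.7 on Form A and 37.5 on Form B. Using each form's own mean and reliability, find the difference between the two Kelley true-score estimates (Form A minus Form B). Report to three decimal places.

T̂_A = 0.531(44.7) + 0.469(57.68) = 50.78762
T̂_B = 0.699(37.5) + 0.301(52.99) = 42.16249
T̂_A − T̂_B = 8.62513

8.625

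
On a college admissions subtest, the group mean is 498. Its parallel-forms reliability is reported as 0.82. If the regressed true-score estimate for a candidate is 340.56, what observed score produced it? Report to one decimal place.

306.0

T̂ = ρX + (1 − ρ)μ  ⇒  X = (T̂ − (1 − ρ)μ) / ρ
X = (340.56 − 0.18 × 498) / 0.82 = (340.56 − 89.64) / 0.82 = 250.92 / 0.82 = 306.000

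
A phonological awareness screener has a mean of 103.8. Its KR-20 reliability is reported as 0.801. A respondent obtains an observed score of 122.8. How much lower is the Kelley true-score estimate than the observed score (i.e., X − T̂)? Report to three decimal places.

Kelley's formula gives T̂ = 0.801·122.8 + 0.199·103.8 = 98.3628 + 20.6562 = 119.01900.
X − T̂ = 122.8 − 119.0190 = 3.7810 → 3.781

3.781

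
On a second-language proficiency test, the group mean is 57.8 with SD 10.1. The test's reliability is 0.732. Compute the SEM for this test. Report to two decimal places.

SEM = SD · √(1 − ρ) = 10.1 × √0.268 = 10.1 × 0.5177 = 5.229

5.23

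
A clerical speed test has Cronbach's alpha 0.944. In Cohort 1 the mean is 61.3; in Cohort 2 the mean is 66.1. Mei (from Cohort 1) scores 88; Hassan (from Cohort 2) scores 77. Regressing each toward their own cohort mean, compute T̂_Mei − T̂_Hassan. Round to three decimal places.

T̂_Mei = 0.944(88) + 0.056(61.3) = 86.50480
T̂_Hassan = 0.944(77) + 0.056(66.1) = 76.38960
Difference = 86.50480 − 76.38960 = 10.11520

10.115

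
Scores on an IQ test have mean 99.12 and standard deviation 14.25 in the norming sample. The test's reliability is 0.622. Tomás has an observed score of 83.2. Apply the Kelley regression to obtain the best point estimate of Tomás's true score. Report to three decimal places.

T̂ = ρX + (1 − ρ)μ
  = 0.622 × 83.2 + 0.378 × 99.12
  = 51.7504 + 37.46736
  = 89.2178
  ≈ 89.218

89.218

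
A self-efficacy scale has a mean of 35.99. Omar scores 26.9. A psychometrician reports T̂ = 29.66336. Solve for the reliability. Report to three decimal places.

T̂ = ρX + (1 − ρ)μ  ⇒  T̂ − μ = ρ(X − μ)
ρ = (T̂ − μ)/(X − μ) = (29.66336 − 35.99) / (26.9 − 35.99) = -6.32664 / -9.09 = 0.69600

0.696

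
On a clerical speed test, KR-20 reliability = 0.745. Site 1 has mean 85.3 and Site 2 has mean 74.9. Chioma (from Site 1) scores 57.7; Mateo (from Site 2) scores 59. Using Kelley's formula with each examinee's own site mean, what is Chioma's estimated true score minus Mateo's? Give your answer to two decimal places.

1.68

T̂_Chioma = 0.745(57.7) + 0.255(85.3) = 64.7380
T̂_Mateo = 0.745(59) + 0.255(74.9) = 63.0545
Difference = 64.7380 − 63.0545 = 1.6835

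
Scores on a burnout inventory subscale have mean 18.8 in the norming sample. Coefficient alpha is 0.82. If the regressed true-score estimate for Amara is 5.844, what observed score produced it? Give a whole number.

3

T̂ = ρX + (1 − ρ)μ  ⇒  X = (T̂ − (1 − ρ)μ) / ρ
X = (5.844 − 0.18 × 18.8) / 0.82 = (5.844 − 3.384) / 0.82 = 2.460 / 0.82 = 3.00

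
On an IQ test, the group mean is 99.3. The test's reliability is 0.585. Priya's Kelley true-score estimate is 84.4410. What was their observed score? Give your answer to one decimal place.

T̂ = ρX + (1 − ρ)μ  ⇒  X = (T̂ − (1 − ρ)μ) / ρ
X = (84.4410 − 0.415 × 99.3) / 0.585 = (84.4410 − 41.2095) / 0.585 = 43.2315 / 0.585 = 73.900

73.9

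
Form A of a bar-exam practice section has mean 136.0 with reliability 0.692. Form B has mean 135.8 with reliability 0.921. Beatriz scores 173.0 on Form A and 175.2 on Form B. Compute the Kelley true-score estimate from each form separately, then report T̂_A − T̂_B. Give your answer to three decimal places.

T̂_A = 0.692(173.0) + 0.308(136.0) = 161.60400
T̂_B = 0.921(175.2) + 0.079(135.8) = 172.08740
T̂_A − T̂_B = -10.48340

-10.483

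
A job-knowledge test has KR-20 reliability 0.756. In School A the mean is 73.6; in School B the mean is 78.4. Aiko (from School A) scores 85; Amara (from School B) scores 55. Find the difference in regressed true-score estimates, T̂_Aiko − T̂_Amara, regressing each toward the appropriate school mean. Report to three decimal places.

21.509

T̂_Aiko = 0.756(85) + 0.244(73.6) = 82.21840
T̂_Amara = 0.756(55) + 0.244(78.4) = 60.70960
Difference = 82.21840 − 60.70960 = 21.50880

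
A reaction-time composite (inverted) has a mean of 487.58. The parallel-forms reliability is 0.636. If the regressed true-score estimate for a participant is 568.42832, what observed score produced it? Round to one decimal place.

T̂ = ρX + (1 − ρ)μ  ⇒  X = (T̂ − (1 − ρ)μ) / ρ
X = (568.42832 − 0.364 × 487.58) / 0.636 = (568.42832 − 177.47912) / 0.636 = 390.94920 / 0.636 = 614.700

614.7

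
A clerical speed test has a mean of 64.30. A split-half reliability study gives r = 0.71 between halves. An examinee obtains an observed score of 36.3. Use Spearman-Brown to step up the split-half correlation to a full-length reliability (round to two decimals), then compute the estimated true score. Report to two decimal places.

41.06

Spearman-Brown: ρ = 2r/(1 + r) = 2(0.71)/(1 + 0.71) = 1.420/1.71 = 0.8304 → 0.83
T̂ = 0.83(36.3) + 0.17(64.30) = 30.129 + 10.9310 = 41.060 → 41.06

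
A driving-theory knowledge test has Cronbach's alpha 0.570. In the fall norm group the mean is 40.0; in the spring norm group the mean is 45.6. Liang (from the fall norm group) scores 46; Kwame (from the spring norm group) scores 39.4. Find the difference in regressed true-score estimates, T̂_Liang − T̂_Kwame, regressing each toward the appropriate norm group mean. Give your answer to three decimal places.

1.354

T̂_Liang = 0.570(46) + 0.430(40.0) = 43.42000
T̂_Kwame = 0.570(39.4) + 0.430(45.6) = 42.06600
Difference = 43.42000 − 42.06600 = 1.35400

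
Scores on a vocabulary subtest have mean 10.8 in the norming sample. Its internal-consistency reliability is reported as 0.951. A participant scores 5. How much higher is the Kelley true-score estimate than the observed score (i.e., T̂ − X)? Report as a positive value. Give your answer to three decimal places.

0.284

T̂ = ρX + (1 − ρ)μ
  = 0.951 × 5 + 0.049 × 10.8
  = 4.755 + 0.5292
  = 5.28420
  ≈ 5.2842
T̂ − X = 5.2842 − 5 = 0.2842 → 0.284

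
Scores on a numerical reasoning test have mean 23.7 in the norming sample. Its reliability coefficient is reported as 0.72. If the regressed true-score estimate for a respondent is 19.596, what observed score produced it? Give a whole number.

18

T̂ = ρX + (1 − ρ)μ  ⇒  X = (T̂ − (1 − ρ)μ) / ρ
X = (19.596 − 0.28 × 23.7) / 0.72 = (19.596 − 6.636) / 0.72 = 12.960 / 0.72 = 18.00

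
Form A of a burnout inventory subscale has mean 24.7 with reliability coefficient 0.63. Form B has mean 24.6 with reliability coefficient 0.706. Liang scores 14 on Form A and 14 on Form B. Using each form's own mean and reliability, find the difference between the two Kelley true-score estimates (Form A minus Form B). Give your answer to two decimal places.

0.84

T̂_A = 0.63(14) + 0.37(24.7) = 17.9590
T̂_B = 0.706(14) + 0.294(24.6) = 17.1164
T̂_A − T̂_B = 0.8426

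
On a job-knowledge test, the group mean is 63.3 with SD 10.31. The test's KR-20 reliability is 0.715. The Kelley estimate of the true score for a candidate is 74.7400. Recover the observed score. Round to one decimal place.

79.3

T̂ = ρX + (1 − ρ)μ  ⇒  X = (T̂ − (1 − ρ)μ) / ρ
X = (74.7400 − 0.285 × 63.3) / 0.715 = (74.7400 − 18.0405) / 0.715 = 56.6995 / 0.715 = 79.300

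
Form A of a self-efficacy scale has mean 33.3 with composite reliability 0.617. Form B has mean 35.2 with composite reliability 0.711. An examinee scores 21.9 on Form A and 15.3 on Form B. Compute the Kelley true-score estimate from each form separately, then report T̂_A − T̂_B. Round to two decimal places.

T̂_A = 0.617(21.9) + 0.383(33.3) = 26.2662
T̂_B = 0.711(15.3) + 0.289(35.2) = 21.0511
T̂_A − T̂_B = 5.2151

5.22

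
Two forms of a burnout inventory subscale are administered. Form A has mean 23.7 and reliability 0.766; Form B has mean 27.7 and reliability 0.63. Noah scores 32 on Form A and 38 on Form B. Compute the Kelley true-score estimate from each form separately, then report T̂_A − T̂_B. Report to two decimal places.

-4.13

T̂_A = 0.766(32) + 0.234(23.7) = 30.0578
T̂_B = 0.63(38) + 0.37(27.7) = 34.1890
T̂_A − T̂_B = -4.1312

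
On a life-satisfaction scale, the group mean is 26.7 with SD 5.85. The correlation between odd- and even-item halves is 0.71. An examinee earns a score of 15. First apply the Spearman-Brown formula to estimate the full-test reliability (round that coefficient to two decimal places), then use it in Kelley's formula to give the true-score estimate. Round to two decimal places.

Spearman-Brown: ρ = 2r/(1 + r) = 2(0.71)/(1 + 0.71) = 1.420/1.71 = 0.8304 → 0.83
Kelley's formula gives T̂ = 0.83·15 + 0.17·26.7 = 12.45 + 4.539 = 16.989.

16.99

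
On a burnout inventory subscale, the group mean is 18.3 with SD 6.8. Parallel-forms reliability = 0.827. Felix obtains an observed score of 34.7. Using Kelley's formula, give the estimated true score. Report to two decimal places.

Kelley's formula gives T̂ = 0.827·34.7 + 0.173·18.3 = 28.6969 + 3.1659 = 31.863.

31.86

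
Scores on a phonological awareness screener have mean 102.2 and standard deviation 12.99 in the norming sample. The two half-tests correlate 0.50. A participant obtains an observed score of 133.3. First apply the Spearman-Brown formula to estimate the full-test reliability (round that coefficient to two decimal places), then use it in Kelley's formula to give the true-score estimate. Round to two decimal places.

123.04

Spearman-Brown: ρ = 2r/(1 + r) = 2(0.50)/(1 + 0.50) = 1.000/1.50 = 0.6667 → 0.67
T̂ = 0.67(133.3) + 0.33(102.2) = 89.311 + 33.726 = 123.037 → 123.04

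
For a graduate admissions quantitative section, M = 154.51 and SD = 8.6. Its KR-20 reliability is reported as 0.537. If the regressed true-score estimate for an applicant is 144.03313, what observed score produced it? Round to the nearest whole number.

T̂ = ρX + (1 − ρ)μ  ⇒  X = (T̂ − (1 − ρ)μ) / ρ
X = (144.03313 − 0.463 × 154.51) / 0.537 = (144.03313 − 71.53813) / 0.537 = 72.49500 / 0.537 = 135.00

135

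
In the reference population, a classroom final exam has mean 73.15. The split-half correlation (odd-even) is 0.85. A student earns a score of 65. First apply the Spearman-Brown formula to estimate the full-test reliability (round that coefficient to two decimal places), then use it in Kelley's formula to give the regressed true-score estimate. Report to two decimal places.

Spearman-Brown: ρ = 2r/(1 + r) = 2(0.85)/(1 + 0.85) = 1.700/1.85 = 0.9189 → 0.92
T̂ = 0.92(65) + 0.08(73.15) = 59.80 + 5.8520 = 65.652 → 65.65

65.65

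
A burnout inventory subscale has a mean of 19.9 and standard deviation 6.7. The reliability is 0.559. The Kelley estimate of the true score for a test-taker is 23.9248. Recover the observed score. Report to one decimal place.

27.1

T̂ = ρX + (1 − ρ)μ  ⇒  X = (T̂ − (1 − ρ)μ) / ρ
X = (23.9248 − 0.441 × 19.9) / 0.559 = (23.9248 − 8.7759) / 0.559 = 15.1489 / 0.559 = 27.100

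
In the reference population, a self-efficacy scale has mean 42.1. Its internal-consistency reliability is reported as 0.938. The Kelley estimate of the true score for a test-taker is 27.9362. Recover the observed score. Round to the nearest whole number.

T̂ = ρX + (1 − ρ)μ  ⇒  X = (T̂ − (1 − ρ)μ) / ρ
X = (27.9362 − 0.062 × 42.1) / 0.938 = (27.9362 − 2.6102) / 0.938 = 25.3260 / 0.938 = 27.00

27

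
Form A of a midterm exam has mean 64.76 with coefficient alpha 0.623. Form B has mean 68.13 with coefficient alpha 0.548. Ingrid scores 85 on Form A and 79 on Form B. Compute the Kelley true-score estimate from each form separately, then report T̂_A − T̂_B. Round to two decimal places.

T̂_A = 0.623(85) + 0.377(64.76) = 77.3695
T̂_B = 0.548(79) + 0.452(68.13) = 74.0868
T̂_A − T̂_B = 3.2828

3.28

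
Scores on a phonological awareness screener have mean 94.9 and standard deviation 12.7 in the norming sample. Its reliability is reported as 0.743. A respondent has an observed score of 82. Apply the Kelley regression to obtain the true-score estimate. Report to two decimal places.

Kelley's formula gives T̂ = 0.743·82 + 0.257·94.9 = 60.926 + 24.3893 = 85.315.

85.32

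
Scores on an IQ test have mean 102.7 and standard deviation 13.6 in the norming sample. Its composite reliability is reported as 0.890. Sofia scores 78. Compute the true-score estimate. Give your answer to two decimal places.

80.72

Weight the observed score by reliability and the mean by (1 − reliability): T̂ = 0.890·78 + 0.110·102.7 = 69.420 + 11.2970 = 80.717.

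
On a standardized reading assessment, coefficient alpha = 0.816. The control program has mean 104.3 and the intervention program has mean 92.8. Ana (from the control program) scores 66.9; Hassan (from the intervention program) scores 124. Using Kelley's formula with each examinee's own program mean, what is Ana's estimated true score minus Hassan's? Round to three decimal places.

T̂_Ana = 0.816(66.9) + 0.184(104.3) = 73.78160
T̂_Hassan = 0.816(124) + 0.184(92.8) = 118.25920
Difference = 73.78160 − 118.25920 = -44.47760

-44.478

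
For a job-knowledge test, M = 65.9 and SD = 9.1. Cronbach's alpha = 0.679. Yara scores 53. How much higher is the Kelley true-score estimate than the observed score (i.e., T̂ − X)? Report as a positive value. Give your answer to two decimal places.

4.14

T̂ = ρX + (1 − ρ)μ
  = 0.679 × 53 + 0.321 × 65.9
  = 35.987 + 21.1539
  = 57.1409
  ≈ 57.141
T̂ − X = 57.141 − 53 = 4.141 → 4.14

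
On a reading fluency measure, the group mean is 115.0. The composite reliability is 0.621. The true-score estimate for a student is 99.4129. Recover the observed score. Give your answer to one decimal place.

89.9

T̂ = ρX + (1 − ρ)μ  ⇒  X = (T̂ − (1 − ρ)μ) / ρ
X = (99.4129 − 0.379 × 115.0) / 0.621 = (99.4129 − 43.5850) / 0.621 = 55.8279 / 0.621 = 89.900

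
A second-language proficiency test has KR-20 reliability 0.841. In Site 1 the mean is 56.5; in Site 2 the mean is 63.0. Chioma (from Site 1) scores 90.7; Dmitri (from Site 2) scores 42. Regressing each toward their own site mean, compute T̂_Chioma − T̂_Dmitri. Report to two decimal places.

T̂_Chioma = 0.841(90.7) + 0.159(56.5) = 85.2622
T̂_Dmitri = 0.841(42) + 0.159(63.0) = 45.3390
Difference = 85.2622 − 45.3390 = 39.9232

39.92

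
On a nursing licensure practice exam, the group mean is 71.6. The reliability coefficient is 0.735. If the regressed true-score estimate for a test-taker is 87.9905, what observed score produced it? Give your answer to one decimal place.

93.9

T̂ = ρX + (1 − ρ)μ  ⇒  X = (T̂ − (1 − ρ)μ) / ρ
X = (87.9905 − 0.265 × 71.6) / 0.735 = (87.9905 − 18.9740) / 0.735 = 69.0165 / 0.735 = 93.900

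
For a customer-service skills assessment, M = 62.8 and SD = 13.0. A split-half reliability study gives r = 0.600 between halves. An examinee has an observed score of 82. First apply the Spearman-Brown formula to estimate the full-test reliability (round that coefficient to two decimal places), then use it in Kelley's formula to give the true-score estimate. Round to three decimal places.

77.200

Spearman-Brown: ρ = 2r/(1 + r) = 2(0.600)/(1 + 0.600) = 1.2000/1.600 = 0.7500 → 0.75
Kelley's formula gives T̂ = 0.75·82 + 0.25·62.8 = 61.50 + 15.700 = 77.2000.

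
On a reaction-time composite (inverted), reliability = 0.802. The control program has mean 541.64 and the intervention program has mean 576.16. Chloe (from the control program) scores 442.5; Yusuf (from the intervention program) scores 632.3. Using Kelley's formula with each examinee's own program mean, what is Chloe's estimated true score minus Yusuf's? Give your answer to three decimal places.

-159.055

T̂_Chloe = 0.802(442.5) + 0.198(541.64) = 462.12972
T̂_Yusuf = 0.802(632.3) + 0.198(576.16) = 621.18428
Difference = 462.12972 − 621.18428 = -159.05456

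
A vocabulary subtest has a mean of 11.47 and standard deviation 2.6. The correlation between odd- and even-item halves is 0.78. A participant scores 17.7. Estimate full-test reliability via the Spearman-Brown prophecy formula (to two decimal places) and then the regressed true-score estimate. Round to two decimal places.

Spearman-Brown: ρ = 2r/(1 + r) = 2(0.78)/(1 + 0.78) = 1.560/1.78 = 0.8764 → 0.88
T̂ = 0.88(17.7) + 0.12(11.47) = 15.576 + 1.3764 = 16.952 → 16.95

16.95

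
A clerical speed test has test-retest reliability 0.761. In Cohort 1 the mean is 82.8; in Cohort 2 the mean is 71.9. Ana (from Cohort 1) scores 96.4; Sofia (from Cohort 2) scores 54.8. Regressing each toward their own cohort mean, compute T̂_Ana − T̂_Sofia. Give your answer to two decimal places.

T̂_Ana = 0.761(96.4) + 0.239(82.8) = 93.1496
T̂_Sofia = 0.761(54.8) + 0.239(71.9) = 58.8869
Difference = 93.1496 − 58.8869 = 34.2627

34.26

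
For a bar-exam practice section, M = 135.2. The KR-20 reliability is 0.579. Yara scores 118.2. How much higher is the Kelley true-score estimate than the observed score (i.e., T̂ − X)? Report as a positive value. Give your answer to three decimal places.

7.157

T̂ = ρX + (1 − ρ)μ
  = 0.579 × 118.2 + 0.421 × 135.2
  = 68.4378 + 56.9192
  = 125.35700
  ≈ 125.3570
T̂ − X = 125.3570 − 118.2 = 7.1570 → 7.157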